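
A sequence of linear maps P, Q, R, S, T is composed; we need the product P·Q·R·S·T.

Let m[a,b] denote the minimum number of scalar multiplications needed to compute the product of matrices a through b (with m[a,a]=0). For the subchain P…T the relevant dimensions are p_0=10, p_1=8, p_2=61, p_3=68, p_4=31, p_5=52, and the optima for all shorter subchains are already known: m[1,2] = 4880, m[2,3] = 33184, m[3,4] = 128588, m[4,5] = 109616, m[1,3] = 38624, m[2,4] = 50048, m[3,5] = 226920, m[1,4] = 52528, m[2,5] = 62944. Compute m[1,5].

m[1,5] = min over k∈[1,4] of m[1,k]+m[k+1,5]+p_{0}·p_k·p_{5}.
k=1: 0 + 62944 + 10·8·52 = 67104; k=2: 4880 + 226920 + 10·61·52 = 263520; k=3: 38624 + 109616 + 10·68·52 = 183600; k=4: 52528 + 0 + 10·31·52 = 68648.
Minimum: 67104 at k=1.

67104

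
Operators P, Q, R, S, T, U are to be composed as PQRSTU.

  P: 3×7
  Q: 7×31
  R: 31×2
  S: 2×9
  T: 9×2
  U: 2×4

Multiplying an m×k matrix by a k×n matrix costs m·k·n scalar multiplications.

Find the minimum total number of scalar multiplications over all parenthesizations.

548

Adjacent pairs: PQ = 3·7·31 = 651; QR = 7·31·2 = 434; RS = 31·2·9 = 558; ST = 2·9·2 = 36; TU = 9·2·4 = 72.
Length 3: P..R: k=1: 0+434+3·7·2=476; k=2: 651+0+3·31·2=837 → min 476 | Q..S: k=2: 0+558+7·31·9=2511; k=3: 434+0+7·2·9=560 → min 560 | R..T: k=3: 0+36+31·2·2=160; k=4: 558+0+31·9·2=1116 → min 160 | S..U: k=4: 0+72+2·9·4=144; k=5: 36+0+2·2·4=52 → min 52.
Length 4: P..S: k=1: 0+560+3·7·9=749; k=2: 651+558+3·31·9=2046; k=3: 476+0+3·2·9=530 → min 530 | Q..T: k=2: 0+160+7·31·2=594; k=3: 434+36+7·2·2=498; k=4: 560+0+7·9·2=686 → min 498 | R..U: k=3: 0+52+31·2·4=300; k=4: 558+72+31·9·4=1746; k=5: 160+0+31·2·4=408 → min 300.
Length 5: P..T: k=1: 0+498+3·7·2=540; k=2: 651+160+3·31·2=997; k=3: 476+36+3·2·2=524; k=4: 530+0+3·9·2=584 → min 524 | Q..U: k=2: 0+300+7·31·4=1168; k=3: 434+52+7·2·4=542; k=4: 560+72+7·9·4=884; k=5: 498+0+7·2·4=554 → min 542.
Length 6: P..U: k=1: 0+542+3·7·4=626; k=2: 651+300+3·31·4=1323; k=3: 476+52+3·2·4=552; k=4: 530+72+3·9·4=710; k=5: 524+0+3·2·4=548 → min 548.
Optimal order: (((P(QR))(ST))U) with cost 548.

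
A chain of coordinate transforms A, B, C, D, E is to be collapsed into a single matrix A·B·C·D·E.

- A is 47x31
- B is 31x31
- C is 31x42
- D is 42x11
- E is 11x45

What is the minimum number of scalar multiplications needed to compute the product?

Adjacent pairs: AB = 47·31·31 = 45167; BC = 31·31·42 = 40362; CD = 31·42·11 = 14322; DE = 42·11·45 = 20790.
Length 3: A..C: k=1: 0+40362+47·31·42=101556; k=2: 45167+0+47·31·42=106361 → min 101556 | B..D: k=2: 0+14322+31·31·11=24893; k=3: 40362+0+31·42·11=54684 → min 24893 | C..E: k=3: 0+20790+31·42·45=79380; k=4: 14322+0+31·11·45=29667 → min 29667.
Length 4: A..D: k=1: 0+24893+47·31·11=40920; k=2: 45167+14322+47·31·11=75516; k=3: 101556+0+47·42·11=123270 → min 40920 | B..E: k=2: 0+29667+31·31·45=72912; k=3: 40362+20790+31·42·45=119742; k=4: 24893+0+31·11·45=40238 → min 40238.
Length 5: A..E: k=1: 0+40238+47·31·45=105803; k=2: 45167+29667+47·31·45=140399; k=3: 101556+20790+47·42·45=211176; k=4: 40920+0+47·11·45=64185 → min 64185.
Optimal order: ((A·(B·(C·D)))·E) with cost 64185.

64185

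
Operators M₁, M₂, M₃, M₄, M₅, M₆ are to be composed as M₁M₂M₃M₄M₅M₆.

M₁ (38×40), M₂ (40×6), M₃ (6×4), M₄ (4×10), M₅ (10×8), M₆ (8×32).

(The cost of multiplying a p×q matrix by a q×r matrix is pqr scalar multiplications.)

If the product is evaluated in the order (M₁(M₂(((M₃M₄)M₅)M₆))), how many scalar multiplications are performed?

(M₃M₄): 6×4 by 4×10 → 6×10, cost 6·4·10 = 240
((M₃M₄)M₅): 6×10 by 10×8 → 6×8, cost 6·10·8 = 480; cumulative 720
(((M₃M₄)M₅)M₆): 6×8 by 8×32 → 6×32, cost 6·8·32 = 1536; cumulative 2256
(M₂(((M₃M₄)M₅)M₆)): 40×6 by 6×32 → 40×32, cost 40·6·32 = 7680; cumulative 9936
(M₁(M₂(((M₃M₄)M₅)M₆))): 38×40 by 40×32 → 38×32, cost 38·40·32 = 48640; cumulative 58576
Total: 58576 scalar multiplications.

58576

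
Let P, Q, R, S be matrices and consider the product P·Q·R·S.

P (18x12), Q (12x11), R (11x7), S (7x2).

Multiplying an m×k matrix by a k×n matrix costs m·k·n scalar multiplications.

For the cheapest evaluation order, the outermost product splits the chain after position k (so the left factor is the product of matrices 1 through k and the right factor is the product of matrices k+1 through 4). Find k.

1

Adjacent pairs: PQ = 18·12·11 = 2376; QR = 12·11·7 = 924; RS = 11·7·2 = 154.
Length 3: P..R: k=1: 0+924+18·12·7=2436; k=2: 2376+0+18·11·7=3762 → min 2436 | Q..S: k=2: 0+154+12·11·2=418; k=3: 924+0+12·7·2=1092 → min 418.
Top-level splits: k=1: (P..P)·(Q..S) → 0+418+18·12·2 = 850; k=2: (P..Q)·(R..S) → 2376+154+18·11·2 = 2926; k=3: (P..R)·(S..S) → 2436+0+18·7·2 = 2688.
Best split is after P, i.e. k = 1.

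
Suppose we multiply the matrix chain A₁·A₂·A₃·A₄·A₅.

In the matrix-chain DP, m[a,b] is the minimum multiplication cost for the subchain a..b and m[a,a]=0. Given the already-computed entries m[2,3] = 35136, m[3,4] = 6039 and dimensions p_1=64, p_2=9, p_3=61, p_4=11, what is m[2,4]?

m[2,4] = min over k∈[2,3] of m[2,k]+m[k+1,4]+p_{1}·p_k·p_{4}.
k=2: 0 + 6039 + 64·9·11 = 12375; k=3: 35136 + 0 + 64·61·11 = 78080.
Minimum: 12375 at k=2.

12375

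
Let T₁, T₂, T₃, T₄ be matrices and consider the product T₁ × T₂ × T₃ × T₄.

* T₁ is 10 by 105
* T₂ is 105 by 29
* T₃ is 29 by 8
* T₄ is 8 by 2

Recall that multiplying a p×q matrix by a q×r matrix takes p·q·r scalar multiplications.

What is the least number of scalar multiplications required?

Adjacent pairs: T₁T₂ = 10·105·29 = 30450; T₂T₃ = 105·29·8 = 24360; T₃T₄ = 29·8·2 = 464.
Length 3: T₁..T₃: k=1: 0+24360+10·105·8=32760; k=2: 30450+0+10·29·8=32770 → min 32760 | T₂..T₄: k=2: 0+464+105·29·2=6554; k=3: 24360+0+105·8·2=26040 → min 6554.
Length 4: T₁..T₄: k=1: 0+6554+10·105·2=8654; k=2: 30450+464+10·29·2=31494; k=3: 32760+0+10·8·2=32920 → min 8654.
Optimal order: (T₁ × (T₂ × (T₃ × T₄))) with cost 8654.

8654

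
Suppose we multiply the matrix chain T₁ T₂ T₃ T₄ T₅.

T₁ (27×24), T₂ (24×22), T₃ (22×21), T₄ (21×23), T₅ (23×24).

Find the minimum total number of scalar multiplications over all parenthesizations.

Adjacent pairs: T₁T₂ = 27·24·22 = 14256; T₂T₃ = 24·22·21 = 11088; T₃T₄ = 22·21·23 = 10626; T₄T₅ = 21·23·24 = 11592.
Length 3: T₁..T₃: k=1: 0+11088+27·24·21=24696; k=2: 14256+0+27·22·21=26730 → min 24696 | T₂..T₄: k=2: 0+10626+24·22·23=22770; k=3: 11088+0+24·21·23=22680 → min 22680 | T₃..T₅: k=3: 0+11592+22·21·24=22680; k=4: 10626+0+22·23·24=22770 → min 22680.
Length 4: T₁..T₄: k=1: 0+22680+27·24·23=37584; k=2: 14256+10626+27·22·23=38544; k=3: 24696+0+27·21·23=37737 → min 37584 | T₂..T₅: k=2: 0+22680+24·22·24=35352; k=3: 11088+11592+24·21·24=34776; k=4: 22680+0+24·23·24=35928 → min 34776.
Length 5: T₁..T₅: k=1: 0+34776+27·24·24=50328; k=2: 14256+22680+27·22·24=51192; k=3: 24696+11592+27·21·24=49896; k=4: 37584+0+27·23·24=52488 → min 49896.
Optimal order: ((T₁ (T₂ T₃)) (T₄ T₅)) with cost 49896.

49896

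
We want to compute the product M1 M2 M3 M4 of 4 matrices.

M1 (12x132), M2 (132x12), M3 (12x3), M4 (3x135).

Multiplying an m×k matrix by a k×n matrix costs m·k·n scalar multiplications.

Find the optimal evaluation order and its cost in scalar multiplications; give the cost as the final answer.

14364

Adjacent pairs: M1M2 = 12·132·12 = 19008; M2M3 = 132·12·3 = 4752; M3M4 = 12·3·135 = 4860.
Length 3: M1..M3: k=1: 0+4752+12·132·3=9504; k=2: 19008+0+12·12·3=19440 → min 9504 | M2..M4: k=2: 0+4860+132·12·135=218700; k=3: 4752+0+132·3·135=58212 → min 58212.
Length 4: M1..M4: k=1: 0+58212+12·132·135=272052; k=2: 19008+4860+12·12·135=43308; k=3: 9504+0+12·3·135=14364 → min 14364.
Optimal parenthesization: ((M1 (M2 M3)) M4) with cost 14364.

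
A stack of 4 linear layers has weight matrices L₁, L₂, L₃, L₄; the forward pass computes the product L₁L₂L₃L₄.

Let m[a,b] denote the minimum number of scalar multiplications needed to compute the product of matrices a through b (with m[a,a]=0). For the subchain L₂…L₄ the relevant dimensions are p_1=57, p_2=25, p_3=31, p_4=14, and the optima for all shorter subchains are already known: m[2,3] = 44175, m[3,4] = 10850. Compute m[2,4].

m[2,4] = min over k∈[2,3] of m[2,k]+m[k+1,4]+p_{1}·p_k·p_{4}.
k=2: 0 + 10850 + 57·25·14 = 30800; k=3: 44175 + 0 + 57·31·14 = 68913.
Minimum: 30800 at k=2.

30800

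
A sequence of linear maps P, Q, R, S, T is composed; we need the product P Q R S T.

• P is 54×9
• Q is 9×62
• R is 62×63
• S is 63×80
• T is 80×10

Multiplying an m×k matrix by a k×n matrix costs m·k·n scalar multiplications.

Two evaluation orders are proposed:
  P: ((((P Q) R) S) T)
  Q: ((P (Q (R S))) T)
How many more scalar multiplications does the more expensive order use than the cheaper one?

Order P = ((((P Q) R) S) T): (P Q): 54×9 by 9×62 → 54×62, cost 54·9·62 = 30132; ((P Q) R): 54×62 by 62×63 → 54×63, cost 54·62·63 = 210924; cumulative 241056; (((P Q) R) S): 54×63 by 63×80 → 54×80, cost 54·63·80 = 272160; cumulative 513216; ((((P Q) R) S) T): 54×80 by 80×10 → 54×10, cost 54·80·10 = 43200; cumulative 556416. Total 556416.
Order Q = ((P (Q (R S))) T): (R S): 62×63 by 63×80 → 62×80, cost 62·63·80 = 312480; (Q (R S)): 9×62 by 62×80 → 9×80, cost 9·62·80 = 44640; cumulative 357120; (P (Q (R S))): 54×9 by 9×80 → 54×80, cost 54·9·80 = 38880; cumulative 396000; ((P (Q (R S))) T): 54×80 by 80×10 → 54×10, cost 54·80·10 = 43200; cumulative 439200. Total 439200.
Difference: |556416 − 439200| = 117216.

117216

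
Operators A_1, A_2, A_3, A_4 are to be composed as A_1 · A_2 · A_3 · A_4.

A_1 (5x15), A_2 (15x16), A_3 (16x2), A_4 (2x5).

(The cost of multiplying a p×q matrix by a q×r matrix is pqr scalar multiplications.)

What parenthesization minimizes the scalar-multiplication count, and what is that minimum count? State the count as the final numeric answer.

680

Adjacent pairs: A_1A_2 = 5·15·16 = 1200; A_2A_3 = 15·16·2 = 480; A_3A_4 = 16·2·5 = 160.
Length 3: A_1..A_3: k=1: 0+480+5·15·2=630; k=2: 1200+0+5·16·2=1360 → min 630 | A_2..A_4: k=2: 0+160+15·16·5=1360; k=3: 480+0+15·2·5=630 → min 630.
Length 4: A_1..A_4: k=1: 0+630+5·15·5=1005; k=2: 1200+160+5·16·5=1760; k=3: 630+0+5·2·5=680 → min 680.
Optimal parenthesization: ((A_1 · (A_2 · A_3)) · A_4) with cost 680.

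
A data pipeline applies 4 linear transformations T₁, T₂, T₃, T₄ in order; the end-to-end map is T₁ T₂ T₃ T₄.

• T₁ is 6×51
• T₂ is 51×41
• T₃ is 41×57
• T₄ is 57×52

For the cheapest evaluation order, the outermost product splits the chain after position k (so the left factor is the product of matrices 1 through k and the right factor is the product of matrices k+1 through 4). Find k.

Adjacent pairs: T₁T₂ = 6·51·41 = 12546; T₂T₃ = 51·41·57 = 119187; T₃T₄ = 41·57·52 = 121524.
Length 3: T₁..T₃: k=1: 0+119187+6·51·57=136629; k=2: 12546+0+6·41·57=26568 → min 26568 | T₂..T₄: k=2: 0+121524+51·41·52=230256; k=3: 119187+0+51·57·52=270351 → min 230256.
Top-level splits: k=1: (T₁..T₁)·(T₂..T₄) → 0+230256+6·51·52 = 246168; k=2: (T₁..T₂)·(T₃..T₄) → 12546+121524+6·41·52 = 146862; k=3: (T₁..T₃)·(T₄..T₄) → 26568+0+6·57·52 = 44352.
Best split is after T₃, i.e. k = 3.

3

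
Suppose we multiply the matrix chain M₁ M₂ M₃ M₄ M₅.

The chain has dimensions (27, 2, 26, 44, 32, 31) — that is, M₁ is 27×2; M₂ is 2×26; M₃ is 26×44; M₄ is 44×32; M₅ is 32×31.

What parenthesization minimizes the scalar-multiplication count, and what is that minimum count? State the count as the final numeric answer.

8762

Adjacent pairs: M₁M₂ = 27·2·26 = 1404; M₂M₃ = 2·26·44 = 2288; M₃M₄ = 26·44·32 = 36608; M₄M₅ = 44·32·31 = 43648.
Length 3: M₁..M₃: k=1: 0+2288+27·2·44=4664; k=2: 1404+0+27·26·44=32292 → min 4664 | M₂..M₄: k=2: 0+36608+2·26·32=38272; k=3: 2288+0+2·44·32=5104 → min 5104 | M₃..M₅: k=3: 0+43648+26·44·31=79112; k=4: 36608+0+26·32·31=62400 → min 62400.
Length 4: M₁..M₄: k=1: 0+5104+27·2·32=6832; k=2: 1404+36608+27·26·32=60476; k=3: 4664+0+27·44·32=42680 → min 6832 | M₂..M₅: k=2: 0+62400+2·26·31=64012; k=3: 2288+43648+2·44·31=48664; k=4: 5104+0+2·32·31=7088 → min 7088.
Length 5: M₁..M₅: k=1: 0+7088+27·2·31=8762; k=2: 1404+62400+27·26·31=85566; k=3: 4664+43648+27·44·31=85140; k=4: 6832+0+27·32·31=33616 → min 8762.
Optimal parenthesization: (M₁ (((M₂ M₃) M₄) M₅)) with cost 8762.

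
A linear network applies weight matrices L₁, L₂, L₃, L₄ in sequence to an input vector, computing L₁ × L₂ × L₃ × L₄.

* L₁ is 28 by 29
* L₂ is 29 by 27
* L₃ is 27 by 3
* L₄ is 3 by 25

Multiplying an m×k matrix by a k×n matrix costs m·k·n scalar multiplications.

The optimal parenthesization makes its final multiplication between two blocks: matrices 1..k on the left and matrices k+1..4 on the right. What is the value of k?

3

Adjacent pairs: L₁L₂ = 28·29·27 = 21924; L₂L₃ = 29·27·3 = 2349; L₃L₄ = 27·3·25 = 2025.
Length 3: L₁..L₃: k=1: 0+2349+28·29·3=4785; k=2: 21924+0+28·27·3=24192 → min 4785 | L₂..L₄: k=2: 0+2025+29·27·25=21600; k=3: 2349+0+29·3·25=4524 → min 4524.
Top-level splits: k=1: (L₁..L₁)·(L₂..L₄) → 0+4524+28·29·25 = 24824; k=2: (L₁..L₂)·(L₃..L₄) → 21924+2025+28·27·25 = 42849; k=3: (L₁..L₃)·(L₄..L₄) → 4785+0+28·3·25 = 6885.
Best split is after L₃, i.e. k = 3.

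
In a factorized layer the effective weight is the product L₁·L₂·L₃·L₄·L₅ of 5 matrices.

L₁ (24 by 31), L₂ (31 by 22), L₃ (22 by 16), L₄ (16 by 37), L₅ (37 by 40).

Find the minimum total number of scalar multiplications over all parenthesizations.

Adjacent pairs: L₁L₂ = 24·31·22 = 16368; L₂L₃ = 31·22·16 = 10912; L₃L₄ = 22·16·37 = 13024; L₄L₅ = 16·37·40 = 23680.
Length 3: L₁..L₃: k=1: 0+10912+24·31·16=22816; k=2: 16368+0+24·22·16=24816 → min 22816 | L₂..L₄: k=2: 0+13024+31·22·37=38258; k=3: 10912+0+31·16·37=29264 → min 29264 | L₃..L₅: k=3: 0+23680+22·16·40=37760; k=4: 13024+0+22·37·40=45584 → min 37760.
Length 4: L₁..L₄: k=1: 0+29264+24·31·37=56792; k=2: 16368+13024+24·22·37=48928; k=3: 22816+0+24·16·37=37024 → min 37024 | L₂..L₅: k=2: 0+37760+31·22·40=65040; k=3: 10912+23680+31·16·40=54432; k=4: 29264+0+31·37·40=75144 → min 54432.
Length 5: L₁..L₅: k=1: 0+54432+24·31·40=84192; k=2: 16368+37760+24·22·40=75248; k=3: 22816+23680+24·16·40=61856; k=4: 37024+0+24·37·40=72544 → min 61856.
Optimal order: ((L₁·(L₂·L₃))·(L₄·L₅)) with cost 61856.

61856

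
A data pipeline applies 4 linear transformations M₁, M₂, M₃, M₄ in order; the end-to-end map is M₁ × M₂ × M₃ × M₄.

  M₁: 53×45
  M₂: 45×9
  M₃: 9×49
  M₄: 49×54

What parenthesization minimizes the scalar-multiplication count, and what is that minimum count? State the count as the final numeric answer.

71037

Adjacent pairs: M₁M₂ = 53·45·9 = 21465; M₂M₃ = 45·9·49 = 19845; M₃M₄ = 9·49·54 = 23814.
Length 3: M₁..M₃: k=1: 0+19845+53·45·49=136710; k=2: 21465+0+53·9·49=44838 → min 44838 | M₂..M₄: k=2: 0+23814+45·9·54=45684; k=3: 19845+0+45·49·54=138915 → min 45684.
Length 4: M₁..M₄: k=1: 0+45684+53·45·54=174474; k=2: 21465+23814+53·9·54=71037; k=3: 44838+0+53·49·54=185076 → min 71037.
Optimal parenthesization: ((M₁ × M₂) × (M₃ × M₄)) with cost 71037.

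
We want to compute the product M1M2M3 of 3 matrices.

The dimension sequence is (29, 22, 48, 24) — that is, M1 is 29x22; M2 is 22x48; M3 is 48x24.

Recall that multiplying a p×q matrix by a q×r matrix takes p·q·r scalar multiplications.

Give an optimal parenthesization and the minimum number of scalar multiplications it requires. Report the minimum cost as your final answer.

40656

(M1(M2M3)): cost 40656.
((M1M2)M3): cost 64032.
Optimal: (M1(M2M3)) with cost 40656.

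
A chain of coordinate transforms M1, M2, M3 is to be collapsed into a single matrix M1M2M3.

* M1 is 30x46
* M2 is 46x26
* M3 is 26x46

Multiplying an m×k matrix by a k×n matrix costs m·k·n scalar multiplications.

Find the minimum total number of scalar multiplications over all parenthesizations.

Order (M1(M2M3)): (M2M3): 46×26 by 26×46 → 46×46, cost 46·26·46 = 55016; (M1(M2M3)): 30×46 by 46×46 → 30×46, cost 30·46·46 = 63480; cumulative 118496. Total 118496.
Order ((M1M2)M3): (M1M2): 30×46 by 46×26 → 30×26, cost 30·46·26 = 35880; ((M1M2)M3): 30×26 by 26×46 → 30×46, cost 30·26·46 = 35880; cumulative 71760. Total 71760.
Minimum: 71760.

71760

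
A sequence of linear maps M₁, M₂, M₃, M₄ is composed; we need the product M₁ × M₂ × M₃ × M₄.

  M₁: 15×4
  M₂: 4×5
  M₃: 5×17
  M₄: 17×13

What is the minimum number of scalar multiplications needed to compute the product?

2004

Adjacent pairs: M₁M₂ = 15·4·5 = 300; M₂M₃ = 4·5·17 = 340; M₃M₄ = 5·17·13 = 1105.
Length 3: M₁..M₃: k=1: 0+340+15·4·17=1360; k=2: 300+0+15·5·17=1575 → min 1360 | M₂..M₄: k=2: 0+1105+4·5·13=1365; k=3: 340+0+4·17·13=1224 → min 1224.
Length 4: M₁..M₄: k=1: 0+1224+15·4·13=2004; k=2: 300+1105+15·5·13=2380; k=3: 1360+0+15·17·13=4675 → min 2004.
Optimal order: (M₁ × ((M₂ × M₃) × M₄)) with cost 2004.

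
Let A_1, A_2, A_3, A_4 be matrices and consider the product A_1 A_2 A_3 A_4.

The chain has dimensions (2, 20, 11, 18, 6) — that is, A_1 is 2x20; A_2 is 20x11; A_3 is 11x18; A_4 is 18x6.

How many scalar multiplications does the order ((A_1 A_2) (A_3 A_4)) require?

1760

(A_1 A_2): 2×20 by 20×11 → 2×11, cost 2·20·11 = 440
(A_3 A_4): 11×18 by 18×6 → 11×6, cost 11·18·6 = 1188
((A_1 A_2) (A_3 A_4)): 2×11 by 11×6 → 2×6, cost 2·11·6 = 132; cumulative 1760
Total: 1760 scalar multiplications.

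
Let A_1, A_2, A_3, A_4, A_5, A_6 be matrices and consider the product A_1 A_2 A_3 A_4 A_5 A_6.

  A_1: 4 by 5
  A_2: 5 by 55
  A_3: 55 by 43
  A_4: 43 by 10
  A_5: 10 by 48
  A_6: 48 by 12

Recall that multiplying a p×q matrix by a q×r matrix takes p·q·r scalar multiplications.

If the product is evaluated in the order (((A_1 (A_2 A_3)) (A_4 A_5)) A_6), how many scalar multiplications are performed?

(A_2 A_3): 5×55 by 55×43 → 5×43, cost 5·55·43 = 11825
(A_1 (A_2 A_3)): 4×5 by 5×43 → 4×43, cost 4·5·43 = 860; cumulative 12685
(A_4 A_5): 43×10 by 10×48 → 43×48, cost 43·10·48 = 20640
((A_1 (A_2 A_3)) (A_4 A_5)): 4×43 by 43×48 → 4×48, cost 4·43·48 = 8256; cumulative 41581
(((A_1 (A_2 A_3)) (A_4 A_5)) A_6): 4×48 by 48×12 → 4×12, cost 4·48·12 = 2304; cumulative 43885
Total: 43885 scalar multiplications.

43885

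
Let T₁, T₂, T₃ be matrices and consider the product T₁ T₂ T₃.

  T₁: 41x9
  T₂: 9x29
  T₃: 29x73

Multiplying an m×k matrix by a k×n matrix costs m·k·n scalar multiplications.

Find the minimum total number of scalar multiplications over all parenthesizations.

45990

Order (T₁ (T₂ T₃)): (T₂ T₃): 9×29 by 29×73 → 9×73, cost 9·29·73 = 19053; (T₁ (T₂ T₃)): 41×9 by 9×73 → 41×73, cost 41·9·73 = 26937; cumulative 45990. Total 45990.
Order ((T₁ T₂) T₃): (T₁ T₂): 41×9 by 9×29 → 41×29, cost 41·9·29 = 10701; ((T₁ T₂) T₃): 41×29 by 29×73 → 41×73, cost 41·29·73 = 86797; cumulative 97498. Total 97498.
Minimum: 45990.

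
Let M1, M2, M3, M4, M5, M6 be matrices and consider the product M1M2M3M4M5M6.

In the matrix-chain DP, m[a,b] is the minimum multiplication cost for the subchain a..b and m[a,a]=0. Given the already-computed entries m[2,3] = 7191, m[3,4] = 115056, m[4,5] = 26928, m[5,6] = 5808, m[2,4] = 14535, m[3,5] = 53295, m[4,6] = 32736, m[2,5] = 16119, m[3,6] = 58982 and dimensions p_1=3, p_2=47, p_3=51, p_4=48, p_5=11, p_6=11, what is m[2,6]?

16482

m[2,6] = min over k∈[2,5] of m[2,k]+m[k+1,6]+p_{1}·p_k·p_{6}.
k=2: 0 + 58982 + 3·47·11 = 60533; k=3: 7191 + 32736 + 3·51·11 = 41610; k=4: 14535 + 5808 + 3·48·11 = 21927; k=5: 16119 + 0 + 3·11·11 = 16482.
Minimum: 16482 at k=5.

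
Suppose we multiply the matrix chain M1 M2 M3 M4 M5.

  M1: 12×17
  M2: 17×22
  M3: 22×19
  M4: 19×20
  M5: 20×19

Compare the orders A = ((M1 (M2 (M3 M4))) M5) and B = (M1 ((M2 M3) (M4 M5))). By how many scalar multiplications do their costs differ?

Order A = ((M1 (M2 (M3 M4))) M5): (M3 M4): 22×19 by 19×20 → 22×20, cost 22·19·20 = 8360; (M2 (M3 M4)): 17×22 by 22×20 → 17×20, cost 17·22·20 = 7480; cumulative 15840; (M1 (M2 (M3 M4))): 12×17 by 17×20 → 12×20, cost 12·17·20 = 4080; cumulative 19920; ((M1 (M2 (M3 M4))) M5): 12×20 by 20×19 → 12×19, cost 12·20·19 = 4560; cumulative 24480. Total 24480.
Order B = (M1 ((M2 M3) (M4 M5))): (M2 M3): 17×22 by 22×19 → 17×19, cost 17·22·19 = 7106; (M4 M5): 19×20 by 20×19 → 19×19, cost 19·20·19 = 7220; ((M2 M3) (M4 M5)): 17×19 by 19×19 → 17×19, cost 17·19·19 = 6137; cumulative 20463; (M1 ((M2 M3) (M4 M5))): 12×17 by 17×19 → 12×19, cost 12·17·19 = 3876; cumulative 24339. Total 24339.
Difference: |24480 − 24339| = 141.

141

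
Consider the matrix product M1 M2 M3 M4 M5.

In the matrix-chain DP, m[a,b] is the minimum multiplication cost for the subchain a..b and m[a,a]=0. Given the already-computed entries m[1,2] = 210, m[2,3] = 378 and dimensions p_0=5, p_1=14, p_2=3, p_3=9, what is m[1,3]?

m[1,3] = min over k∈[1,2] of m[1,k]+m[k+1,3]+p_{0}·p_k·p_{3}.
k=1: 0 + 378 + 5·14·9 = 1008; k=2: 210 + 0 + 5·3·9 = 345.
Minimum: 345 at k=2.

345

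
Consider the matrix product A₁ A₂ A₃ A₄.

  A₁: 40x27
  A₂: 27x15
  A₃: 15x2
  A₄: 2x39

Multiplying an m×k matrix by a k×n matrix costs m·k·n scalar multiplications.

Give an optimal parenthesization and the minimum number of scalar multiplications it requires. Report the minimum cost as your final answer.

6090

Adjacent pairs: A₁A₂ = 40·27·15 = 16200; A₂A₃ = 27·15·2 = 810; A₃A₄ = 15·2·39 = 1170.
Length 3: A₁..A₃: k=1: 0+810+40·27·2=2970; k=2: 16200+0+40·15·2=17400 → min 2970 | A₂..A₄: k=2: 0+1170+27·15·39=16965; k=3: 810+0+27·2·39=2916 → min 2916.
Length 4: A₁..A₄: k=1: 0+2916+40·27·39=45036; k=2: 16200+1170+40·15·39=40770; k=3: 2970+0+40·2·39=6090 → min 6090.
Optimal parenthesization: ((A₁ (A₂ A₃)) A₄) with cost 6090.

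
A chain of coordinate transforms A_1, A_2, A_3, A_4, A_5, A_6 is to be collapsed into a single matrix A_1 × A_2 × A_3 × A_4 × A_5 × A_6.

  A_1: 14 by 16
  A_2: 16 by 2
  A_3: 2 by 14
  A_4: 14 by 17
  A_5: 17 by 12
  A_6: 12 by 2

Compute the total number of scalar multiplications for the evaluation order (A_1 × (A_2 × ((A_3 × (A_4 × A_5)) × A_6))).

(A_4 × A_5): 14×17 by 17×12 → 14×12, cost 14·17·12 = 2856
(A_3 × (A_4 × A_5)): 2×14 by 14×12 → 2×12, cost 2·14·12 = 336; cumulative 3192
((A_3 × (A_4 × A_5)) × A_6): 2×12 by 12×2 → 2×2, cost 2·12·2 = 48; cumulative 3240
(A_2 × ((A_3 × (A_4 × A_5)) × A_6)): 16×2 by 2×2 → 16×2, cost 16·2·2 = 64; cumulative 3304
(A_1 × (A_2 × ((A_3 × (A_4 × A_5)) × A_6))): 14×16 by 16×2 → 14×2, cost 14·16·2 = 448; cumulative 3752
Total: 3752 scalar multiplications.

3752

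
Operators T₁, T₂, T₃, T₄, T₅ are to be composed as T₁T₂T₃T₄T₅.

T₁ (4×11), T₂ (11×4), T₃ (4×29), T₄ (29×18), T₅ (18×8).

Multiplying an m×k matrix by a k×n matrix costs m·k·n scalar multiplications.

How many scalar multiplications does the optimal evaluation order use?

2968

Adjacent pairs: T₁T₂ = 4·11·4 = 176; T₂T₃ = 11·4·29 = 1276; T₃T₄ = 4·29·18 = 2088; T₄T₅ = 29·18·8 = 4176.
Length 3: T₁..T₃: k=1: 0+1276+4·11·29=2552; k=2: 176+0+4·4·29=640 → min 640 | T₂..T₄: k=2: 0+2088+11·4·18=2880; k=3: 1276+0+11·29·18=7018 → min 2880 | T₃..T₅: k=3: 0+4176+4·29·8=5104; k=4: 2088+0+4·18·8=2664 → min 2664.
Length 4: T₁..T₄: k=1: 0+2880+4·11·18=3672; k=2: 176+2088+4·4·18=2552; k=3: 640+0+4·29·18=2728 → min 2552 | T₂..T₅: k=2: 0+2664+11·4·8=3016; k=3: 1276+4176+11·29·8=8004; k=4: 2880+0+11·18·8=4464 → min 3016.
Length 5: T₁..T₅: k=1: 0+3016+4·11·8=3368; k=2: 176+2664+4·4·8=2968; k=3: 640+4176+4·29·8=5744; k=4: 2552+0+4·18·8=3128 → min 2968.
Optimal order: ((T₁T₂)((T₃T₄)T₅)) with cost 2968.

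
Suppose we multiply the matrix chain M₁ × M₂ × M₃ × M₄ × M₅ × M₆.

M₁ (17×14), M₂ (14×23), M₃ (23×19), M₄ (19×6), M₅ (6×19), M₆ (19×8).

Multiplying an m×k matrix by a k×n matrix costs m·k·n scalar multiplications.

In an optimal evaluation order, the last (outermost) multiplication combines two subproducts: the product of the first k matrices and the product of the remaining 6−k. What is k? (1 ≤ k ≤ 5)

4

Adjacent pairs: M₁M₂ = 17·14·23 = 5474; M₂M₃ = 14·23·19 = 6118; M₃M₄ = 23·19·6 = 2622; M₄M₅ = 19·6·19 = 2166; M₅M₆ = 6·19·8 = 912.
Length 3: M₁..M₃: k=1: 0+6118+17·14·19=10640; k=2: 5474+0+17·23·19=12903 → min 10640 | M₂..M₄: k=2: 0+2622+14·23·6=4554; k=3: 6118+0+14·19·6=7714 → min 4554 | M₃..M₅: k=3: 0+2166+23·19·19=10469; k=4: 2622+0+23·6·19=5244 → min 5244 | M₄..M₆: k=4: 0+912+19·6·8=1824; k=5: 2166+0+19·19·8=5054 → min 1824.
Length 4: M₁..M₄: k=1: 0+4554+17·14·6=5982; k=2: 5474+2622+17·23·6=10442; k=3: 10640+0+17·19·6=12578 → min 5982 | M₂..M₅: k=2: 0+5244+14·23·19=11362; k=3: 6118+2166+14·19·19=13338; k=4: 4554+0+14·6·19=6150 → min 6150 | M₃..M₆: k=3: 0+1824+23·19·8=5320; k=4: 2622+912+23·6·8=4638; k=5: 5244+0+23·19·8=8740 → min 4638.
Length 5: M₁..M₅: k=1: 0+6150+17·14·19=10672; k=2: 5474+5244+17·23·19=18147; k=3: 10640+2166+17·19·19=18943; k=4: 5982+0+17·6·19=7920 → min 7920 | M₂..M₆: k=2: 0+4638+14·23·8=7214; k=3: 6118+1824+14·19·8=10070; k=4: 4554+912+14·6·8=6138; k=5: 6150+0+14·19·8=8278 → min 6138.
Top-level splits: k=1: (M₁..M₁)·(M₂..M₆) → 0+6138+17·14·8 = 8042; k=2: (M₁..M₂)·(M₃..M₆) → 5474+4638+17·23·8 = 13240; k=3: (M₁..M₃)·(M₄..M₆) → 10640+1824+17·19·8 = 15048; k=4: (M₁..M₄)·(M₅..M₆) → 5982+912+17·6·8 = 7710; k=5: (M₁..M₅)·(M₆..M₆) → 7920+0+17·19·8 = 10504.
Best split is after M₄, i.e. k = 4.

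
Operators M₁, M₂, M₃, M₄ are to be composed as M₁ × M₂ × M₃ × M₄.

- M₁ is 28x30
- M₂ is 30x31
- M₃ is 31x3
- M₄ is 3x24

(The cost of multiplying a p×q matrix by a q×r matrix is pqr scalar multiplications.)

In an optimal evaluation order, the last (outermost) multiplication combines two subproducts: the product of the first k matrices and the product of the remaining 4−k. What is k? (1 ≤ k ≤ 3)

3

Adjacent pairs: M₁M₂ = 28·30·31 = 26040; M₂M₃ = 30·31·3 = 2790; M₃M₄ = 31·3·24 = 2232.
Length 3: M₁..M₃: k=1: 0+2790+28·30·3=5310; k=2: 26040+0+28·31·3=28644 → min 5310 | M₂..M₄: k=2: 0+2232+30·31·24=24552; k=3: 2790+0+30·3·24=4950 → min 4950.
Top-level splits: k=1: (M₁..M₁)·(M₂..M₄) → 0+4950+28·30·24 = 25110; k=2: (M₁..M₂)·(M₃..M₄) → 26040+2232+28·31·24 = 49104; k=3: (M₁..M₃)·(M₄..M₄) → 5310+0+28·3·24 = 7326.
Best split is after M₃, i.e. k = 3.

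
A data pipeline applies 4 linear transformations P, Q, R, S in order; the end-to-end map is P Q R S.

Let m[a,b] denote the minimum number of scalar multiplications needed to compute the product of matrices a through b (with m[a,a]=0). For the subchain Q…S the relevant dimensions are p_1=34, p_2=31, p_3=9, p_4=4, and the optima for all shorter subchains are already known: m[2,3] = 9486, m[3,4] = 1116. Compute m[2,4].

5332

m[2,4] = min over k∈[2,3] of m[2,k]+m[k+1,4]+p_{1}·p_k·p_{4}.
k=2: 0 + 1116 + 34·31·4 = 5332; k=3: 9486 + 0 + 34·9·4 = 10710.
Minimum: 5332 at k=2.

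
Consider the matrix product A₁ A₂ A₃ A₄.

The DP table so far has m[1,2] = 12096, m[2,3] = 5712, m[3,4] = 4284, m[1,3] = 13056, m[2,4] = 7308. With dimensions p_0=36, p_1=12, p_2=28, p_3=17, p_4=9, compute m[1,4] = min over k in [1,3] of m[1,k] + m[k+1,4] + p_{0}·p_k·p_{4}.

m[1,4] = min over k∈[1,3] of m[1,k]+m[k+1,4]+p_{0}·p_k·p_{4}.
k=1: 0 + 7308 + 36·12·9 = 11196; k=2: 12096 + 4284 + 36·28·9 = 25452; k=3: 13056 + 0 + 36·17·9 = 18564.
Minimum: 11196 at k=1.

11196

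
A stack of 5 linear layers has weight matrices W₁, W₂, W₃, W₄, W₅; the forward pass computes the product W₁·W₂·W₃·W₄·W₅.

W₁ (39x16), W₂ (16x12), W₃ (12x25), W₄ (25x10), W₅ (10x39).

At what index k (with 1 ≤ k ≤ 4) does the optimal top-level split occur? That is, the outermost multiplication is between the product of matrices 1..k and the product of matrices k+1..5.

Adjacent pairs: W₁W₂ = 39·16·12 = 7488; W₂W₃ = 16·12·25 = 4800; W₃W₄ = 12·25·10 = 3000; W₄W₅ = 25·10·39 = 9750.
Length 3: W₁..W₃: k=1: 0+4800+39·16·25=20400; k=2: 7488+0+39·12·25=19188 → min 19188 | W₂..W₄: k=2: 0+3000+16·12·10=4920; k=3: 4800+0+16·25·10=8800 → min 4920 | W₃..W₅: k=3: 0+9750+12·25·39=21450; k=4: 3000+0+12·10·39=7680 → min 7680.
Length 4: W₁..W₄: k=1: 0+4920+39·16·10=11160; k=2: 7488+3000+39·12·10=15168; k=3: 19188+0+39·25·10=28938 → min 11160 | W₂..W₅: k=2: 0+7680+16·12·39=15168; k=3: 4800+9750+16·25·39=30150; k=4: 4920+0+16·10·39=11160 → min 11160.
Top-level splits: k=1: (W₁..W₁)·(W₂..W₅) → 0+11160+39·16·39 = 35496; k=2: (W₁..W₂)·(W₃..W₅) → 7488+7680+39·12·39 = 33420; k=3: (W₁..W₃)·(W₄..W₅) → 19188+9750+39·25·39 = 66963; k=4: (W₁..W₄)·(W₅..W₅) → 11160+0+39·10·39 = 26370.
Best split is after W₄, i.e. k = 4.

4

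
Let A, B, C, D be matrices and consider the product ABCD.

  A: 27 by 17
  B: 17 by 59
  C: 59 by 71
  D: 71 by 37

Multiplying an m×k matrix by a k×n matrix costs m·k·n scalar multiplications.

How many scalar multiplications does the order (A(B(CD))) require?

(CD): 59×71 by 71×37 → 59×37, cost 59·71·37 = 154993
(B(CD)): 17×59 by 59×37 → 17×37, cost 17·59·37 = 37111; cumulative 192104
(A(B(CD))): 27×17 by 17×37 → 27×37, cost 27·17·37 = 16983; cumulative 209087
Total: 209087 scalar multiplications.

209087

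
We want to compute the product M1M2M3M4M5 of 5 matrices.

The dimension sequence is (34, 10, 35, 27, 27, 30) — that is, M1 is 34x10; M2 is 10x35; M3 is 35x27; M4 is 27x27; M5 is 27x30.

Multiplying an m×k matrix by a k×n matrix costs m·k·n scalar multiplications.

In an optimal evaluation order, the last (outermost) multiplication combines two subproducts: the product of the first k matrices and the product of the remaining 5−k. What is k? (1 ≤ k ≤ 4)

1

Adjacent pairs: M1M2 = 34·10·35 = 11900; M2M3 = 10·35·27 = 9450; M3M4 = 35·27·27 = 25515; M4M5 = 27·27·30 = 21870.
Length 3: M1..M3: k=1: 0+9450+34·10·27=18630; k=2: 11900+0+34·35·27=44030 → min 18630 | M2..M4: k=2: 0+25515+10·35·27=34965; k=3: 9450+0+10·27·27=16740 → min 16740 | M3..M5: k=3: 0+21870+35·27·30=50220; k=4: 25515+0+35·27·30=53865 → min 50220.
Length 4: M1..M4: k=1: 0+16740+34·10·27=25920; k=2: 11900+25515+34·35·27=69545; k=3: 18630+0+34·27·27=43416 → min 25920 | M2..M5: k=2: 0+50220+10·35·30=60720; k=3: 9450+21870+10·27·30=39420; k=4: 16740+0+10·27·30=24840 → min 24840.
Top-level splits: k=1: (M1..M1)·(M2..M5) → 0+24840+34·10·30 = 35040; k=2: (M1..M2)·(M3..M5) → 11900+50220+34·35·30 = 97820; k=3: (M1..M3)·(M4..M5) → 18630+21870+34·27·30 = 68040; k=4: (M1..M4)·(M5..M5) → 25920+0+34·27·30 = 53460.
Best split is after M1, i.e. k = 1.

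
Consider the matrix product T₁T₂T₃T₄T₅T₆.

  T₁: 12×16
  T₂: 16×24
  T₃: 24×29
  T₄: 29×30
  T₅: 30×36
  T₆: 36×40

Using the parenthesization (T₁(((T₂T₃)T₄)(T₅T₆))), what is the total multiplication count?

95136

(T₂T₃): 16×24 by 24×29 → 16×29, cost 16·24·29 = 11136
((T₂T₃)T₄): 16×29 by 29×30 → 16×30, cost 16·29·30 = 13920; cumulative 25056
(T₅T₆): 30×36 by 36×40 → 30×40, cost 30·36·40 = 43200
(((T₂T₃)T₄)(T₅T₆)): 16×30 by 30×40 → 16×40, cost 16·30·40 = 19200; cumulative 87456
(T₁(((T₂T₃)T₄)(T₅T₆))): 12×16 by 16×40 → 12×40, cost 12·16·40 = 7680; cumulative 95136
Total: 95136 scalar multiplications.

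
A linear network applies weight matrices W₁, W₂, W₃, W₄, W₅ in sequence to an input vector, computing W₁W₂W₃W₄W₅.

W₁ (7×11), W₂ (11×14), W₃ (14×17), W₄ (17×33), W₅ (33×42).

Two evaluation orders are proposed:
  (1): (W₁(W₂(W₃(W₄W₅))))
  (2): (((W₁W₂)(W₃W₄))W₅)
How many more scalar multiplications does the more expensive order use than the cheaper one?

Order (1) = (W₁(W₂(W₃(W₄W₅)))): (W₄W₅): 17×33 by 33×42 → 17×42, cost 17·33·42 = 23562; (W₃(W₄W₅)): 14×17 by 17×42 → 14×42, cost 14·17·42 = 9996; cumulative 33558; (W₂(W₃(W₄W₅))): 11×14 by 14×42 → 11×42, cost 11·14·42 = 6468; cumulative 40026; (W₁(W₂(W₃(W₄W₅)))): 7×11 by 11×42 → 7×42, cost 7·11·42 = 3234; cumulative 43260. Total 43260.
Order (2) = (((W₁W₂)(W₃W₄))W₅): (W₁W₂): 7×11 by 11×14 → 7×14, cost 7·11·14 = 1078; (W₃W₄): 14×17 by 17×33 → 14×33, cost 14·17·33 = 7854; ((W₁W₂)(W₃W₄)): 7×14 by 14×33 → 7×33, cost 7·14·33 = 3234; cumulative 12166; (((W₁W₂)(W₃W₄))W₅): 7×33 by 33×42 → 7×42, cost 7·33·42 = 9702; cumulative 21868. Total 21868.
Difference: |43260 − 21868| = 21392.

21392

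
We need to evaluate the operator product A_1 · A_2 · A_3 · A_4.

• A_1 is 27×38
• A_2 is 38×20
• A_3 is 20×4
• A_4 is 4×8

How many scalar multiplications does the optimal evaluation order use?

Adjacent pairs: A_1A_2 = 27·38·20 = 20520; A_2A_3 = 38·20·4 = 3040; A_3A_4 = 20·4·8 = 640.
Length 3: A_1..A_3: k=1: 0+3040+27·38·4=7144; k=2: 20520+0+27·20·4=22680 → min 7144 | A_2..A_4: k=2: 0+640+38·20·8=6720; k=3: 3040+0+38·4·8=4256 → min 4256.
Length 4: A_1..A_4: k=1: 0+4256+27·38·8=12464; k=2: 20520+640+27·20·8=25480; k=3: 7144+0+27·4·8=8008 → min 8008.
Optimal order: ((A_1 · (A_2 · A_3)) · A_4) with cost 8008.

8008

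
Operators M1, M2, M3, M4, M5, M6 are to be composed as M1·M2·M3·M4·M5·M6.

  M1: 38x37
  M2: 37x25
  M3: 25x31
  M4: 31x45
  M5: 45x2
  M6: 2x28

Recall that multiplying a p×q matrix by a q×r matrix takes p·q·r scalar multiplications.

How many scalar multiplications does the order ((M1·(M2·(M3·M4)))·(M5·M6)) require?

(M3·M4): 25×31 by 31×45 → 25×45, cost 25·31·45 = 34875
(M2·(M3·M4)): 37×25 by 25×45 → 37×45, cost 37·25·45 = 41625; cumulative 76500
(M1·(M2·(M3·M4))): 38×37 by 37×45 → 38×45, cost 38·37·45 = 63270; cumulative 139770
(M5·M6): 45×2 by 2×28 → 45×28, cost 45·2·28 = 2520
((M1·(M2·(M3·M4)))·(M5·M6)): 38×45 by 45×28 → 38×28, cost 38·45·28 = 47880; cumulative 190170
Total: 190170 scalar multiplications.

190170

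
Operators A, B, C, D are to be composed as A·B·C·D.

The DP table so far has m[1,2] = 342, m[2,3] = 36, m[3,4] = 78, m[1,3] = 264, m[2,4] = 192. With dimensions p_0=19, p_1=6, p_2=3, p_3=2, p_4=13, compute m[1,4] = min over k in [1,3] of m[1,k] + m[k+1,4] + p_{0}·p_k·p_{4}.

758

m[1,4] = min over k∈[1,3] of m[1,k]+m[k+1,4]+p_{0}·p_k·p_{4}.
k=1: 0 + 192 + 19·6·13 = 1674; k=2: 342 + 78 + 19·3·13 = 1161; k=3: 264 + 0 + 19·2·13 = 758.
Minimum: 758 at k=3.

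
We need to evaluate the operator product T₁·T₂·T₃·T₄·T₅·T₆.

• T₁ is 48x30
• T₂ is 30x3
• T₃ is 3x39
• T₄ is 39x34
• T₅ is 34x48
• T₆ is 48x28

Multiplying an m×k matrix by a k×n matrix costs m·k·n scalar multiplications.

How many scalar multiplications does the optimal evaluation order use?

21258

Adjacent pairs: T₁T₂ = 48·30·3 = 4320; T₂T₃ = 30·3·39 = 3510; T₃T₄ = 3·39·34 = 3978; T₄T₅ = 39·34·48 = 63648; T₅T₆ = 34·48·28 = 45696.
Length 3: T₁..T₃: k=1: 0+3510+48·30·39=59670; k=2: 4320+0+48·3·39=9936 → min 9936 | T₂..T₄: k=2: 0+3978+30·3·34=7038; k=3: 3510+0+30·39·34=43290 → min 7038 | T₃..T₅: k=3: 0+63648+3·39·48=69264; k=4: 3978+0+3·34·48=8874 → min 8874 | T₄..T₆: k=4: 0+45696+39·34·28=82824; k=5: 63648+0+39·48·28=116064 → min 82824.
Length 4: T₁..T₄: k=1: 0+7038+48·30·34=55998; k=2: 4320+3978+48·3·34=13194; k=3: 9936+0+48·39·34=73584 → min 13194 | T₂..T₅: k=2: 0+8874+30·3·48=13194; k=3: 3510+63648+30·39·48=123318; k=4: 7038+0+30·34·48=55998 → min 13194 | T₃..T₆: k=3: 0+82824+3·39·28=86100; k=4: 3978+45696+3·34·28=52530; k=5: 8874+0+3·48·28=12906 → min 12906.
Length 5: T₁..T₅: k=1: 0+13194+48·30·48=82314; k=2: 4320+8874+48·3·48=20106; k=3: 9936+63648+48·39·48=163440; k=4: 13194+0+48·34·48=91530 → min 20106 | T₂..T₆: k=2: 0+12906+30·3·28=15426; k=3: 3510+82824+30·39·28=119094; k=4: 7038+45696+30·34·28=81294; k=5: 13194+0+30·48·28=53514 → min 15426.
Length 6: T₁..T₆: k=1: 0+15426+48·30·28=55746; k=2: 4320+12906+48·3·28=21258; k=3: 9936+82824+48·39·28=145176; k=4: 13194+45696+48·34·28=104586; k=5: 20106+0+48·48·28=84618 → min 21258.
Optimal order: ((T₁·T₂)·(((T₃·T₄)·T₅)·T₆)) with cost 21258.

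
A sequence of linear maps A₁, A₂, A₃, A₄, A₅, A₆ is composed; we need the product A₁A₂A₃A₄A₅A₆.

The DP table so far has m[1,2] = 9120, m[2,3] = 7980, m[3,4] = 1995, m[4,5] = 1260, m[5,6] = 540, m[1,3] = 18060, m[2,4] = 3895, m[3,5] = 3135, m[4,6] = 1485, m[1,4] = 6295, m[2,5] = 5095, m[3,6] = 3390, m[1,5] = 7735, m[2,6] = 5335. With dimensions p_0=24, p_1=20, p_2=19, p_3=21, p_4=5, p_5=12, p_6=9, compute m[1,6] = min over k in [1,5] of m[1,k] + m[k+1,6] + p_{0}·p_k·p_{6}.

7915

m[1,6] = min over k∈[1,5] of m[1,k]+m[k+1,6]+p_{0}·p_k·p_{6}.
k=1: 0 + 5335 + 24·20·9 = 9655; k=2: 9120 + 3390 + 24·19·9 = 16614; k=3: 18060 + 1485 + 24·21·9 = 24081; k=4: 6295 + 540 + 24·5·9 = 7915; k=5: 7735 + 0 + 24·12·9 = 10327.
Minimum: 7915 at k=4.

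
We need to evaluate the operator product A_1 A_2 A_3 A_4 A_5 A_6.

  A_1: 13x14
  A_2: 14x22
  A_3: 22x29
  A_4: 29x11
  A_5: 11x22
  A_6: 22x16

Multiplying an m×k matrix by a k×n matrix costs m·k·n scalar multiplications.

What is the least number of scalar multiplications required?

18568

Adjacent pairs: A_1A_2 = 13·14·22 = 4004; A_2A_3 = 14·22·29 = 8932; A_3A_4 = 22·29·11 = 7018; A_4A_5 = 29·11·22 = 7018; A_5A_6 = 11·22·16 = 3872.
Length 3: A_1..A_3: k=1: 0+8932+13·14·29=14210; k=2: 4004+0+13·22·29=12298 → min 12298 | A_2..A_4: k=2: 0+7018+14·22·11=10406; k=3: 8932+0+14·29·11=13398 → min 10406 | A_3..A_5: k=3: 0+7018+22·29·22=21054; k=4: 7018+0+22·11·22=12342 → min 12342 | A_4..A_6: k=4: 0+3872+29·11·16=8976; k=5: 7018+0+29·22·16=17226 → min 8976.
Length 4: A_1..A_4: k=1: 0+10406+13·14·11=12408; k=2: 4004+7018+13·22·11=14168; k=3: 12298+0+13·29·11=16445 → min 12408 | A_2..A_5: k=2: 0+12342+14·22·22=19118; k=3: 8932+7018+14·29·22=24882; k=4: 10406+0+14·11·22=13794 → min 13794 | A_3..A_6: k=3: 0+8976+22·29·16=19184; k=4: 7018+3872+22·11·16=14762; k=5: 12342+0+22·22·16=20086 → min 14762.
Length 5: A_1..A_5: k=1: 0+13794+13·14·22=17798; k=2: 4004+12342+13·22·22=22638; k=3: 12298+7018+13·29·22=27610; k=4: 12408+0+13·11·22=15554 → min 15554 | A_2..A_6: k=2: 0+14762+14·22·16=19690; k=3: 8932+8976+14·29·16=24404; k=4: 10406+3872+14·11·16=16742; k=5: 13794+0+14·22·16=18722 → min 16742.
Length 6: A_1..A_6: k=1: 0+16742+13·14·16=19654; k=2: 4004+14762+13·22·16=23342; k=3: 12298+8976+13·29·16=27306; k=4: 12408+3872+13·11·16=18568; k=5: 15554+0+13·22·16=20130 → min 18568.
Optimal order: ((A_1 (A_2 (A_3 A_4))) (A_5 A_6)) with cost 18568.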